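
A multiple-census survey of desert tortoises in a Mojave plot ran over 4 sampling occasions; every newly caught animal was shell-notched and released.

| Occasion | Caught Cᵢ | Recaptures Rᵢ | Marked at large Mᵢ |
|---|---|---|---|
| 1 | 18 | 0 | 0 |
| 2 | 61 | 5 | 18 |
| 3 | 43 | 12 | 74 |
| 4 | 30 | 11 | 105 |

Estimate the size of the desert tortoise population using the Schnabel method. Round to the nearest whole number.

N ≈ 265

Σ MᵢCᵢ = 0·18 + 18·61 + 74·43 + 105·30 = 0 + 1098 + 3182 + 3150 = 7430
Σ Rᵢ = 0 + 5 + 12 + 11 = 28
N̂ = 7430 / 28 ≈ 265.4 → 265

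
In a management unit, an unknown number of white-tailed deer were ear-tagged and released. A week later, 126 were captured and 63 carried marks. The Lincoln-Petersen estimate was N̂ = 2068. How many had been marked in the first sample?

From N = M·C/R: M = N·R / C = 2068·63 / 126 = 130284 / 126 = 1034.

M = 1034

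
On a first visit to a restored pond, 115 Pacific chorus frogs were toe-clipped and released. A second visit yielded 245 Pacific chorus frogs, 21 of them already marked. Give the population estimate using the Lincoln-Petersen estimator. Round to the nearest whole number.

N = (115 × 245) / 21 = 28175 / 21 ≈ 1341.7 → 1342

N ≈ 1342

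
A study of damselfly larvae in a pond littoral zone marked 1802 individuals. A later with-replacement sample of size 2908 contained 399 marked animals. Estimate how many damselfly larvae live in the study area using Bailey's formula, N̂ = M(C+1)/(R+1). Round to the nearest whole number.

N̂ = 1802·(2908+1)/(399+1) = 1802·2909/400 = 5242018/400 ≈ 13105.0 → 13105

N ≈ 13,105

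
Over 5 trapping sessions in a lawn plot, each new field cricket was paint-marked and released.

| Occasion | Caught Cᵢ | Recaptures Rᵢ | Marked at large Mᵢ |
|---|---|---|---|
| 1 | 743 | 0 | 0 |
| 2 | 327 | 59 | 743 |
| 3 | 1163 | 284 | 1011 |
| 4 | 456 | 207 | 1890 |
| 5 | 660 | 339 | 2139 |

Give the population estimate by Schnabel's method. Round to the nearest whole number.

Σ MᵢCᵢ = 0·743 + 743·327 + 1011·1163 + 1890·456 + 2139·660 = 0 + 242961 + 1175793 + 861840 + 1411740 = 3692334
Σ Rᵢ = 0 + 59 + 284 + 207 + 339 = 889
N̂ = 3692334 / 889 ≈ 4153.4 → 4153

N ≈ 4153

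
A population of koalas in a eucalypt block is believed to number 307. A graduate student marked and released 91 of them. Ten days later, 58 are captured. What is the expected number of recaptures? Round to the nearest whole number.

The marked fraction of the population is 91/307, so in a sample of 58 expect C·(M/N) marked.
E[R] = 91 × 58 / 307 = 5278 / 307 ≈ 17.2 → 17

expected recaptures ≈ 17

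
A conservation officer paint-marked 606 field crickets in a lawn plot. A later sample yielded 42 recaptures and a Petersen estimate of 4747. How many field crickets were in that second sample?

From N = M·C/R: C = N·R / M = 4747·42 / 606 = 199374 / 606 = 329.

C = 329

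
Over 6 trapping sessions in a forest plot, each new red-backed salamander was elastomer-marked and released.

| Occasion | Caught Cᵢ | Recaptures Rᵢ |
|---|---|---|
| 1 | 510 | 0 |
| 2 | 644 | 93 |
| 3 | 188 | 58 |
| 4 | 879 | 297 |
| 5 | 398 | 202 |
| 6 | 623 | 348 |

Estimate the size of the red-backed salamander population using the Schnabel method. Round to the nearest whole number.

Marked at large before each occasion: Mᵢ = Σⱼ<ᵢ (Cⱼ − Rⱼ) → M1=0, M2=510, M3=1061, M4=1191, M5=1773, M6=1969
Σ MᵢCᵢ = 0·510 + 510·644 + 1061·188 + 1191·879 + 1773·398 + 1969·623 = 0 + 328440 + 199468 + 1046889 + 705654 + 1226687 = 3507138
Σ Rᵢ = 0 + 93 + 58 + 297 + 202 + 348 = 998
N̂ = 3507138 / 998 ≈ 3514.2 → 3514

N ≈ 3514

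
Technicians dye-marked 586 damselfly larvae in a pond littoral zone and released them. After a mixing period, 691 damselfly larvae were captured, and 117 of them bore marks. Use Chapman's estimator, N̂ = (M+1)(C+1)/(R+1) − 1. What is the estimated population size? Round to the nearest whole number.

N ≈ 3441

N̂ = (586+1)(691+1)/(117+1) − 1 = 587·692/118 − 1
= 406204/118 − 1 ≈ 3442.4 − 1 ≈ 3441.4 → 3441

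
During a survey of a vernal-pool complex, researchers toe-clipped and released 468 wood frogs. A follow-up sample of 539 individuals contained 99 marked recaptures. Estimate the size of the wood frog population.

N = 2548

Lincoln-Petersen assumes M/N = R/C, so N = M·C / R.
N = (468 × 539) / 99 = 252252 / 99 = 2548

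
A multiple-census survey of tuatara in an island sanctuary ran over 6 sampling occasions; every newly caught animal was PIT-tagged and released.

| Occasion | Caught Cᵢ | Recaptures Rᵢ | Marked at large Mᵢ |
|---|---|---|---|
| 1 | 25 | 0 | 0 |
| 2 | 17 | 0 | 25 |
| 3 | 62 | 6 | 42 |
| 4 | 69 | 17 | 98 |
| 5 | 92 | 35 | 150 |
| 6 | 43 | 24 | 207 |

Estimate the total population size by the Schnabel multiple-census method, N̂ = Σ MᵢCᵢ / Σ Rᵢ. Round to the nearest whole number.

Σ MᵢCᵢ = 0·25 + 25·17 + 42·62 + 98·69 + 150·92 + 207·43 = 0 + 425 + 2604 + 6762 + 13800 + 8901 = 32492
Σ Rᵢ = 0 + 0 + 6 + 17 + 35 + 24 = 82
N̂ = 32492 / 82 ≈ 396.2 → 396

N ≈ 396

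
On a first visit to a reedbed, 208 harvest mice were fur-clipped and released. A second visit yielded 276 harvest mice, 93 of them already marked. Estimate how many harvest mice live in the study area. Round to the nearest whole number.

N ≈ 617

Lincoln-Petersen assumes M/N = R/C, so N = M·C / R.
N = (208 × 276) / 93 = 57408 / 93 ≈ 617.3 → 617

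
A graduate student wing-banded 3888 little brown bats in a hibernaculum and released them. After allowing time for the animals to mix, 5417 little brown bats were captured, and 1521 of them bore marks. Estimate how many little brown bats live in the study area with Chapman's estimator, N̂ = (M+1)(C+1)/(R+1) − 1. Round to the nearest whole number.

N̂ = (3888+1)(5417+1)/(1521+1) − 1 = 3889·5418/1522 − 1
= 21070602/1522 − 1 ≈ 13844.0 − 1 ≈ 13843.0 → 13843

N ≈ 13,843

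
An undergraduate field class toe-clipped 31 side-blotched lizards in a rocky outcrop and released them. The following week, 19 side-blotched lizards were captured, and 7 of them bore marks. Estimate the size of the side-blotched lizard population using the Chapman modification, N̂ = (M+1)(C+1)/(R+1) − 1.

N̂ = (31+1)(19+1)/(7+1) − 1 = 32·20/8 − 1
= 640/8 − 1 = 80 − 1 = 79

N = 79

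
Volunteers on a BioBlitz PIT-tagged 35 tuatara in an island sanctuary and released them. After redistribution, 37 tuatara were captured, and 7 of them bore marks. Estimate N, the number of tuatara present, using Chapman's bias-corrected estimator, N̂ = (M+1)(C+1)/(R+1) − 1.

N = 170

N̂ = (35+1)(37+1)/(7+1) − 1 = 36·38/8 − 1
= 1368/8 − 1 = 171 − 1 = 170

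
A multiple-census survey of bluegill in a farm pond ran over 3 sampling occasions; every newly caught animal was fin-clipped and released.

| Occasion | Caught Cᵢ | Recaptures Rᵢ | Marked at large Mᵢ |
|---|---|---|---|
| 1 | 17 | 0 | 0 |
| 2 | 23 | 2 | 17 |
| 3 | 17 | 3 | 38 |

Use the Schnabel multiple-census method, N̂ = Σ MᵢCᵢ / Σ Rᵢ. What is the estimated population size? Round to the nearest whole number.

N ≈ 207

Σ MᵢCᵢ = 0·17 + 17·23 + 38·17 = 0 + 391 + 646 = 1037
Σ Rᵢ = 0 + 2 + 3 = 5
N̂ = 1037 / 5 ≈ 207.4 → 207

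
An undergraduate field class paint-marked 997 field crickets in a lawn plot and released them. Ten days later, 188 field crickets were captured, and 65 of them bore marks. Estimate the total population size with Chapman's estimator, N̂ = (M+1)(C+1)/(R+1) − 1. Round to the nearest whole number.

N̂ = (997+1)(188+1)/(65+1) − 1 = 998·189/66 − 1
= 188622/66 − 1 ≈ 2857.9 − 1 ≈ 2856.9 → 2857

N ≈ 2857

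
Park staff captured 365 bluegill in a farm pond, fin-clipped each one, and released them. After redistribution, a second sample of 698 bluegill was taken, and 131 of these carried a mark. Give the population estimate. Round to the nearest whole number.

N ≈ 1945

The marked fraction in the recapture sample should equal the marked fraction in the population: 131/698 = 365/N.
N = (365 × 698) / 131 = 254770 / 131 ≈ 1944.8 → 1945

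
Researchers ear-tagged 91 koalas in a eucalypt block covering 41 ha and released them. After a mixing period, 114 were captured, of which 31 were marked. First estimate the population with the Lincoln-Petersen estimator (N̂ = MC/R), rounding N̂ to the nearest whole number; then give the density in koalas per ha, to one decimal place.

density ≈ 8.2 koalas per ha

N̂ = 91·114/31 = 10374/31 ≈ 334.6 → 335
Density = N̂ / area = 335 / 41 ≈ 8.17 → 8.2 per ha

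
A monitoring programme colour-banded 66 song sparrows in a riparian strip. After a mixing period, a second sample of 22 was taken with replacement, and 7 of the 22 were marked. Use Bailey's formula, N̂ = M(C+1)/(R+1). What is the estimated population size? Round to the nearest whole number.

N̂ = 66·(22+1)/(7+1) = 66·23/8 = 1518/8 ≈ 189.8 → 190

N ≈ 190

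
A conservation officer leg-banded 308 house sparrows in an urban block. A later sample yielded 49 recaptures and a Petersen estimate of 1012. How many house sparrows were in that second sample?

From N = M·C/R: C = N·R / M = 1012·49 / 308 = 49588 / 308 = 161.

C = 161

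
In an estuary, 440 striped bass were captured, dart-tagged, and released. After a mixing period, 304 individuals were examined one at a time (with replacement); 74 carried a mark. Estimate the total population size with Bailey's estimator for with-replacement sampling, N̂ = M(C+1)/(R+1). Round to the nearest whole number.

N ≈ 1789

N̂ = 440·(304+1)/(74+1) = 440·305/75 = 134200/75 ≈ 1789.3 → 1789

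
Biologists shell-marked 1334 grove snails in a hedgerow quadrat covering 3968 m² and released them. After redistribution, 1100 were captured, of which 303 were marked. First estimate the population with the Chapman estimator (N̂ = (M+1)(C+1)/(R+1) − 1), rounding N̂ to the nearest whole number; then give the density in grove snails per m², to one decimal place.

N̂ = 1335·1101/304 − 1 = 1469835/304 − 1 ≈ 4834.0 → 4834
Density = N̂ / area = 4834 / 3968 ≈ 1.22 → 1.2 per m²

density ≈ 1.2 grove snails per m²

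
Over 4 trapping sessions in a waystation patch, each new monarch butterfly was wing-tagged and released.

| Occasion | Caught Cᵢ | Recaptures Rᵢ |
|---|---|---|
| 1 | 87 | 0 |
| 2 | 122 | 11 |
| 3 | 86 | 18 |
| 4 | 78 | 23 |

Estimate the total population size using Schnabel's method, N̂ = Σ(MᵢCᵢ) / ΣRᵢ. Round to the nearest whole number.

Marked at large before each occasion: Mᵢ = Σⱼ<ᵢ (Cⱼ − Rⱼ) → M1=0, M2=87, M3=198, M4=266
Σ MᵢCᵢ = 0·87 + 87·122 + 198·86 + 266·78 = 0 + 10614 + 17028 + 20748 = 48390
Σ Rᵢ = 0 + 11 + 18 + 23 = 52
N̂ = 48390 / 52 ≈ 930.6 → 931

N ≈ 931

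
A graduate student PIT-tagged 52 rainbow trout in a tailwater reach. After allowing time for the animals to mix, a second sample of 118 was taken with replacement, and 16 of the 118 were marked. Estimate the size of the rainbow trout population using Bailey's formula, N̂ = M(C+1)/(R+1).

N̂ = 52·(118+1)/(16+1) = 52·119/17 = 6188/17 = 364

N = 364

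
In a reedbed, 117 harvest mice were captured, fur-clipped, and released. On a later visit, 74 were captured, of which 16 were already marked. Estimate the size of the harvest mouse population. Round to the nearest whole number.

The marked fraction in the recapture sample should equal the marked fraction in the population: 16/74 = 117/N.
N = (117 × 74) / 16 = 8658 / 16 ≈ 541.1 → 541

N ≈ 541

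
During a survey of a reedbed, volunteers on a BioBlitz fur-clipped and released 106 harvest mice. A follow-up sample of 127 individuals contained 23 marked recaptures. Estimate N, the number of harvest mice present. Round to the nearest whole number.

N = (106 × 127) / 23 = 13462 / 23 ≈ 585.3 → 585

N ≈ 585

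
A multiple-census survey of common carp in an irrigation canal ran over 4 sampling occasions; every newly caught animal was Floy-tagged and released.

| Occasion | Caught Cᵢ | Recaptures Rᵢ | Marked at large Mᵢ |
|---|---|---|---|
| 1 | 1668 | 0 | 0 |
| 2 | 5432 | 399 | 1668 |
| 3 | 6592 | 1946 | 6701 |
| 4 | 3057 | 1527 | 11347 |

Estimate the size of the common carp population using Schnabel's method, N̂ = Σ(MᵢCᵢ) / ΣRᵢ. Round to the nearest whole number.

N ≈ 22,707

Σ MᵢCᵢ = 0·1668 + 1668·5432 + 6701·6592 + 11347·3057 = 0 + 9060576 + 44172992 + 34687779 = 87921347
Σ Rᵢ = 0 + 399 + 1946 + 1527 = 3872
N̂ = 87921347 / 3872 ≈ 22707.0 → 22707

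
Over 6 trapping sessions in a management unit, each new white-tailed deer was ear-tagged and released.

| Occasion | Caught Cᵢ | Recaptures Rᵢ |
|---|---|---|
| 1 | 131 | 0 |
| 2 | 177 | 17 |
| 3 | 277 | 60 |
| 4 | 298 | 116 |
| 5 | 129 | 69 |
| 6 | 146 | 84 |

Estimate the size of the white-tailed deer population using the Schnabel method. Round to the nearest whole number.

N ≈ 1311

Marked at large before each occasion: Mᵢ = Σⱼ<ᵢ (Cⱼ − Rⱼ) → M1=0, M2=131, M3=291, M4=508, M5=690, M6=750
Σ MᵢCᵢ = 0·131 + 131·177 + 291·277 + 508·298 + 690·129 + 750·146 = 0 + 23187 + 80607 + 151384 + 89010 + 109500 = 453688
Σ Rᵢ = 0 + 17 + 60 + 116 + 69 + 84 = 346
N̂ = 453688 / 346 ≈ 1311.2 → 1311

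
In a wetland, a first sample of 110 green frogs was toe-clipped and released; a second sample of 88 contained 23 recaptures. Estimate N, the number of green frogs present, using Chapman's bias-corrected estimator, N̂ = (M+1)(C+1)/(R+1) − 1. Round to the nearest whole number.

N̂ = (110+1)(88+1)/(23+1) − 1 = 111·89/24 − 1
= 9879/24 − 1 ≈ 411.6 − 1 ≈ 410.6 → 411

N ≈ 411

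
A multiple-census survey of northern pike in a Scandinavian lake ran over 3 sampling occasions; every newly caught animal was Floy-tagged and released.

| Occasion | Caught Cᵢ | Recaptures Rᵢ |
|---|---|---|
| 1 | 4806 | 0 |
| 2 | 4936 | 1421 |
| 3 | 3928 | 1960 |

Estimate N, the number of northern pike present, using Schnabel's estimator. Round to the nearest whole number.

N ≈ 16,684

Marked at large before each occasion: Mᵢ = Σⱼ<ᵢ (Cⱼ − Rⱼ) → M1=0, M2=4806, M3=8321
Σ MᵢCᵢ = 0·4806 + 4806·4936 + 8321·3928 = 0 + 23722416 + 32684888 = 56407304
Σ Rᵢ = 0 + 1421 + 1960 = 3381
N̂ = 56407304 / 3381 ≈ 16683.6 → 16684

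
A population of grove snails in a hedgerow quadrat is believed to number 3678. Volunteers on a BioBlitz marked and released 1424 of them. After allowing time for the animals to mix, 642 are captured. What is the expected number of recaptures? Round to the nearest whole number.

expected recaptures ≈ 249

Expected recaptures E[R] = M·C / N.
E[R] = 1424 × 642 / 3678 = 914208 / 3678 ≈ 248.6 → 249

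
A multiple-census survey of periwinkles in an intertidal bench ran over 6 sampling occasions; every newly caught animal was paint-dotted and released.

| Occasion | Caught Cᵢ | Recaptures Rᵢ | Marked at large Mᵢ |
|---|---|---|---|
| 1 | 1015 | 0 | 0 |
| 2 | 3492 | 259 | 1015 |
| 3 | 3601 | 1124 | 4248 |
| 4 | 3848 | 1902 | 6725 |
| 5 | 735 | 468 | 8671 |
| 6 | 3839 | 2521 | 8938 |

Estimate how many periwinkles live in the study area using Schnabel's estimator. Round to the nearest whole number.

Σ MᵢCᵢ = 0·1015 + 1015·3492 + 4248·3601 + 6725·3848 + 8671·735 + 8938·3839 = 0 + 3544380 + 15297048 + 25877800 + 6373185 + 34312982 = 85405395
Σ Rᵢ = 0 + 259 + 1124 + 1902 + 468 + 2521 = 6274
N̂ = 85405395 / 6274 ≈ 13612.6 → 13613

N ≈ 13,613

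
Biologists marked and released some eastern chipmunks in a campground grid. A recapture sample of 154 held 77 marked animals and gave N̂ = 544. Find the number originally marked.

From N = M·C/R: M = N·R / C = 544·77 / 154 = 41888 / 154 = 272.

M = 272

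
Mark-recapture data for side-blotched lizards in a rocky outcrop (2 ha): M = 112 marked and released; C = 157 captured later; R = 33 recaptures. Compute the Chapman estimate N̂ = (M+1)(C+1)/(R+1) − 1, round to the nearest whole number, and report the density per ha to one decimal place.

density ≈ 262.0 side-blotched lizards per ha

N̂ = 113·158/34 − 1 = 17854/34 − 1 ≈ 524.1 → 524
Density = N̂ / area = 524 / 2 = 262.0 per ha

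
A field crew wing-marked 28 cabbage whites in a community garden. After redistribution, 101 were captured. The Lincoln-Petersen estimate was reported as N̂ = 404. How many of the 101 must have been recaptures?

R = 7

From N = M·C/R: R = M·C / N = 28·101 / 404 = 2828 / 404 = 7.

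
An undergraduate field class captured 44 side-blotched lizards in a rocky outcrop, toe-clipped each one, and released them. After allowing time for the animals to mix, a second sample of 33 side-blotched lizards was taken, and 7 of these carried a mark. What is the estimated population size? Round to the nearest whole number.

N ≈ 207

The marked fraction in the recapture sample should equal the marked fraction in the population: 7/33 = 44/N.
N = (44 × 33) / 7 = 1452 / 7 ≈ 207.4 → 207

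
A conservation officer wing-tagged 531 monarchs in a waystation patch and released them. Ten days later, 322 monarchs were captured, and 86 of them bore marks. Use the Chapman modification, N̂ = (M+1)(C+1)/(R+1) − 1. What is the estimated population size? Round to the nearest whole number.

N̂ = (531+1)(322+1)/(86+1) − 1 = 532·323/87 − 1
= 171836/87 − 1 ≈ 1975.1 − 1 ≈ 1974.1 → 1974

N ≈ 1974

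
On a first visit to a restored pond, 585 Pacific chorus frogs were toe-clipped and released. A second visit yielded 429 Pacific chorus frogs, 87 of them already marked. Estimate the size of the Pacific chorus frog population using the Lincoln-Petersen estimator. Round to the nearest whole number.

The marked fraction in the recapture sample should equal the marked fraction in the population: 87/429 = 585/N.
N = (585 × 429) / 87 = 250965 / 87 ≈ 2884.7 → 2885

N ≈ 2885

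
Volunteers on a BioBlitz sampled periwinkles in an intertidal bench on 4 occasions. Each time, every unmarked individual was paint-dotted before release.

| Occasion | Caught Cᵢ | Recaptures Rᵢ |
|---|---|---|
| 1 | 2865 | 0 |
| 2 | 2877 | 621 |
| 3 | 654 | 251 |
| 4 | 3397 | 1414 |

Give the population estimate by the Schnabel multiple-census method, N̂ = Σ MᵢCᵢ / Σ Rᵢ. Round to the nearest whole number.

Marked at large before each occasion: Mᵢ = Σⱼ<ᵢ (Cⱼ − Rⱼ) → M1=0, M2=2865, M3=5121, M4=5524
Σ MᵢCᵢ = 0·2865 + 2865·2877 + 5121·654 + 5524·3397 = 0 + 8242605 + 3349134 + 18765028 = 30356767
Σ Rᵢ = 0 + 621 + 251 + 1414 = 2286
N̂ = 30356767 / 2286 ≈ 13279.4 → 13279

N ≈ 13,279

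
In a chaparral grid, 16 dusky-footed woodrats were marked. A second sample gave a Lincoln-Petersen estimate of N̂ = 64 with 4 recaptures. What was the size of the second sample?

From N = M·C/R: C = N·R / M = 64·4 / 16 = 256 / 16 = 16.

C = 16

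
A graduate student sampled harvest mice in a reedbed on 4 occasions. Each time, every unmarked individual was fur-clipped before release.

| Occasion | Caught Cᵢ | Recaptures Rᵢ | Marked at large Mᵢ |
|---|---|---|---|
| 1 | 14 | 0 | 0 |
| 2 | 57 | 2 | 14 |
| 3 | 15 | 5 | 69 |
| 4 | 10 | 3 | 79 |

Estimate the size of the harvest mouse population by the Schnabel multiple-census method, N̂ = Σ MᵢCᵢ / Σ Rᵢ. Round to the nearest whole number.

N ≈ 262

Σ MᵢCᵢ = 0·14 + 14·57 + 69·15 + 79·10 = 0 + 798 + 1035 + 790 = 2623
Σ Rᵢ = 0 + 2 + 5 + 3 = 10
N̂ = 2623 / 10 ≈ 262.3 → 262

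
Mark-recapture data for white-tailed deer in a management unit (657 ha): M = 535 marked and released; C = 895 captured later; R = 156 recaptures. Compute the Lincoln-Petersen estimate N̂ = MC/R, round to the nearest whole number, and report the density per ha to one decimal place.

N̂ = 535·895/156 = 478825/156 ≈ 3069.4 → 3069
Density = N̂ / area = 3069 / 657 ≈ 4.67 → 4.7 per ha

density ≈ 4.7 white-tailed deer per ha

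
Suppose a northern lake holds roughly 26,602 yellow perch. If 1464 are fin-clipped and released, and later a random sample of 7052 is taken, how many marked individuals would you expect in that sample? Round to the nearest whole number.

Expected recaptures E[R] = M·C / N.
E[R] = 1464 × 7052 / 26602 = 10324128 / 26602 ≈ 388.1 → 388

expected recaptures ≈ 388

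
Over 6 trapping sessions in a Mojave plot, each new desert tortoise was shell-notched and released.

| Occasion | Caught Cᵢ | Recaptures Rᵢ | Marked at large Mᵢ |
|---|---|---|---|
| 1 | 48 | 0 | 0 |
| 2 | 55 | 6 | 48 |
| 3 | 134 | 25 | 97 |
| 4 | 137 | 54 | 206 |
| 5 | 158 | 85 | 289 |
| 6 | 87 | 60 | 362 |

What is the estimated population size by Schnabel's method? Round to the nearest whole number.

Σ MᵢCᵢ = 0·48 + 48·55 + 97·134 + 206·137 + 289·158 + 362·87 = 0 + 2640 + 12998 + 28222 + 45662 + 31494 = 121016
Σ Rᵢ = 0 + 6 + 25 + 54 + 85 + 60 = 230
N̂ = 121016 / 230 ≈ 526.2 → 526

N ≈ 526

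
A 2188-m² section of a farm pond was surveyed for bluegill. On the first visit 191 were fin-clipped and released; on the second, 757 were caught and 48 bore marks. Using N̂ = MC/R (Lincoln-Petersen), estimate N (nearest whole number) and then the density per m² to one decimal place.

density ≈ 1.4 bluegill per m²

N̂ = 191·757/48 = 144587/48 ≈ 3012.2 → 3012
Density = N̂ / area = 3012 / 2188 ≈ 1.38 → 1.4 per m²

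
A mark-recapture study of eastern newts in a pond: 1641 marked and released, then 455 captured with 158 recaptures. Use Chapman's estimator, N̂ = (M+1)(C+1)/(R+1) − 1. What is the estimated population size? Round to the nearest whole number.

N̂ = (1641+1)(455+1)/(158+1) − 1 = 1642·456/159 − 1
= 748752/159 − 1 ≈ 4709.1 − 1 ≈ 4708.1 → 4708

N ≈ 4708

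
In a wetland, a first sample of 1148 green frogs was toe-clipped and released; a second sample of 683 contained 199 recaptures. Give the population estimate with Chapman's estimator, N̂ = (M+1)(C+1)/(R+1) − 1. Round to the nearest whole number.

N̂ = (1148+1)(683+1)/(199+1) − 1 = 1149·684/200 − 1
= 785916/200 − 1 ≈ 3929.6 − 1 ≈ 3928.6 → 3929

N ≈ 3929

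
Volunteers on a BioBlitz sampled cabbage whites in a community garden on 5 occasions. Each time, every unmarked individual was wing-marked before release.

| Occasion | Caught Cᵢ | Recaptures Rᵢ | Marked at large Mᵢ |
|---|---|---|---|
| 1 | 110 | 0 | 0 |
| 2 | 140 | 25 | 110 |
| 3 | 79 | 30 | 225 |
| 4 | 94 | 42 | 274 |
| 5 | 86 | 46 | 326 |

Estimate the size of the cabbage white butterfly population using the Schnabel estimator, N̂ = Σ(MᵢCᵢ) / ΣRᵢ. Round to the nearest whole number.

Σ MᵢCᵢ = 0·110 + 110·140 + 225·79 + 274·94 + 326·86 = 0 + 15400 + 17775 + 25756 + 28036 = 86967
Σ Rᵢ = 0 + 25 + 30 + 42 + 46 = 143
N̂ = 86967 / 143 ≈ 608.2 → 608

N ≈ 608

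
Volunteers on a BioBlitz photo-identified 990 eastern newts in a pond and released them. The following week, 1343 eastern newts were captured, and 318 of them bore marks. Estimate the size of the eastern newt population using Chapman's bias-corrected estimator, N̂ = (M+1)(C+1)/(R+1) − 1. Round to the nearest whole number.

N̂ = (990+1)(1343+1)/(318+1) − 1 = 991·1344/319 − 1
= 1331904/319 − 1 ≈ 4175.2 − 1 ≈ 4174.2 → 4174

N ≈ 4174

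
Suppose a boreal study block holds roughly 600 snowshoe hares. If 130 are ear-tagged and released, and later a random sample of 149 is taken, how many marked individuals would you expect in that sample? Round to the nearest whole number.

expected recaptures ≈ 32

The marked fraction of the population is 130/600, so in a sample of 149 expect C·(M/N) marked.
E[R] = 130 × 149 / 600 = 19370 / 600 ≈ 32.3 → 32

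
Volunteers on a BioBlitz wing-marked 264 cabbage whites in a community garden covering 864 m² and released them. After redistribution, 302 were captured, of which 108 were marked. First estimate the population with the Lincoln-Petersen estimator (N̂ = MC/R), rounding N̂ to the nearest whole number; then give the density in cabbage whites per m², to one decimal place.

N̂ = 264·302/108 = 79728/108 ≈ 738.2 → 738
Density = N̂ / area = 738 / 864 ≈ 0.85 → 0.9 per m²

density ≈ 0.9 cabbage whites per m²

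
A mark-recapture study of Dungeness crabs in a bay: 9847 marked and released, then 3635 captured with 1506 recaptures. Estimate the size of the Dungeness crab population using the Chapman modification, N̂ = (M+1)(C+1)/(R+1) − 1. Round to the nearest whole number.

N ≈ 23,760

N̂ = (9847+1)(3635+1)/(1506+1) − 1 = 9848·3636/1507 − 1
= 35807328/1507 − 1 ≈ 23760.7 − 1 ≈ 23759.7 → 23760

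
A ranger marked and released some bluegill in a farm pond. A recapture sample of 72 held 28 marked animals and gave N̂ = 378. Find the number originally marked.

M = 147

From N = M·C/R: M = N·R / C = 378·28 / 72 = 10584 / 72 = 147.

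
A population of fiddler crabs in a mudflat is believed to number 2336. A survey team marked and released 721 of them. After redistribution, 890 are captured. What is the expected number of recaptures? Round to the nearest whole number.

expected recaptures ≈ 275

The marked fraction of the population is 721/2336, so in a sample of 890 expect C·(M/N) marked.
E[R] = 721 × 890 / 2336 = 641690 / 2336 ≈ 274.7 → 275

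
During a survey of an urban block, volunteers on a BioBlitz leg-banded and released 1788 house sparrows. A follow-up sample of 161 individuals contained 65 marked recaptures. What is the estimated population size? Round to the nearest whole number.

N = (1788 × 161) / 65 = 287868 / 65 ≈ 4428.7 → 4429

N ≈ 4429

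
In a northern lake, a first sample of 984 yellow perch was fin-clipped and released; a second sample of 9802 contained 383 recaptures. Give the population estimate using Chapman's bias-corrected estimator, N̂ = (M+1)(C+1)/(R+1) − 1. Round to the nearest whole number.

N̂ = (984+1)(9802+1)/(383+1) − 1 = 985·9803/384 − 1
= 9655955/384 − 1 ≈ 25145.7 − 1 ≈ 25144.7 → 25145

N ≈ 25,145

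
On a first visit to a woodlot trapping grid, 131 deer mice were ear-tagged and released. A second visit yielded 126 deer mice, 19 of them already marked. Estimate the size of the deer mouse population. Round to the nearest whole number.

N ≈ 869

The marked fraction in the recapture sample should equal the marked fraction in the population: 19/126 = 131/N.
N = (131 × 126) / 19 = 16506 / 19 ≈ 868.7 → 869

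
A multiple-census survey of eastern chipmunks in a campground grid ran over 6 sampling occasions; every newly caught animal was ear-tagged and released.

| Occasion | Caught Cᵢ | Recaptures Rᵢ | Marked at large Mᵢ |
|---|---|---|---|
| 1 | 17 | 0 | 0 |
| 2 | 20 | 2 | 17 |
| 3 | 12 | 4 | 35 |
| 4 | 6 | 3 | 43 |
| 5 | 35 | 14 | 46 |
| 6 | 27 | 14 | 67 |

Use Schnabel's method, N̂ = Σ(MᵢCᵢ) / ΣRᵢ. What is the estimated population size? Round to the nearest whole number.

Σ MᵢCᵢ = 0·17 + 17·20 + 35·12 + 43·6 + 46·35 + 67·27 = 0 + 340 + 420 + 258 + 1610 + 1809 = 4437
Σ Rᵢ = 0 + 2 + 4 + 3 + 14 + 14 = 37
N̂ = 4437 / 37 ≈ 119.9 → 120

N ≈ 120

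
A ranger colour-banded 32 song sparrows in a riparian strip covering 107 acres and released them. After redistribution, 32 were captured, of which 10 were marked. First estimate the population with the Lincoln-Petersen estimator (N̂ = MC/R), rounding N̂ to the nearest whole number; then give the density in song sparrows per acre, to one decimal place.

density ≈ 1.0 song sparrows per acre

N̂ = 32·32/10 = 1024/10 ≈ 102.4 → 102
Density = N̂ / area = 102 / 107 ≈ 0.95 → 1.0 per acre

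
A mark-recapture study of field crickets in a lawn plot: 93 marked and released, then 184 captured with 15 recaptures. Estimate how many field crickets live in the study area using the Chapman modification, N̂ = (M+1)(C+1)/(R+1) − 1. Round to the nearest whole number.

N̂ = (93+1)(184+1)/(15+1) − 1 = 94·185/16 − 1
= 17390/16 − 1 ≈ 1086.9 − 1 ≈ 1085.9 → 1086

N ≈ 1086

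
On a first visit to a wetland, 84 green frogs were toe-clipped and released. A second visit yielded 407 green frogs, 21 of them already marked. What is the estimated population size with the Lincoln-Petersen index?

If marked individuals mix randomly, R/C ≈ M/N, giving N ≈ M·C/R.
N = (84 × 407) / 21 = 34188 / 21 = 1628

N = 1628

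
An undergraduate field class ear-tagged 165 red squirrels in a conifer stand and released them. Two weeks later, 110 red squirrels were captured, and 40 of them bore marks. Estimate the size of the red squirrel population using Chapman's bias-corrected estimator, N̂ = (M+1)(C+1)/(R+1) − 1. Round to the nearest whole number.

N̂ = (165+1)(110+1)/(40+1) − 1 = 166·111/41 − 1
= 18426/41 − 1 ≈ 449.4 − 1 ≈ 448.4 → 448

N ≈ 448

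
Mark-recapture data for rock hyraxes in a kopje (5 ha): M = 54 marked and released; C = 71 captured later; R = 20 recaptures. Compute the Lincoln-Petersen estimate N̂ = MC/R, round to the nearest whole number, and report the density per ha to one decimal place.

density ≈ 38.4 rock hyraxes per ha

N̂ = 54·71/20 = 3834/20 ≈ 191.7 → 192
Density = N̂ / area = 192 / 5 ≈ 38.40 → 38.4 per ha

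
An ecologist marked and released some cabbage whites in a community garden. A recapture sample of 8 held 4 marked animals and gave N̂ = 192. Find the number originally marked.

M = 96

From N = M·C/R: M = N·R / C = 192·4 / 8 = 768 / 8 = 96.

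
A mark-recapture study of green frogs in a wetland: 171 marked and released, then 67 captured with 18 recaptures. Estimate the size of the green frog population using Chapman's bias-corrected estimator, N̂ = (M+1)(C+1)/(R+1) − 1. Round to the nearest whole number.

N ≈ 615

N̂ = (171+1)(67+1)/(18+1) − 1 = 172·68/19 − 1
= 11696/19 − 1 ≈ 615.6 − 1 ≈ 614.6 → 615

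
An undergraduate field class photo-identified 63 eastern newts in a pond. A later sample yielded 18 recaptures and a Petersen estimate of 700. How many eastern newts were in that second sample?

From N = M·C/R: C = N·R / M = 700·18 / 63 = 12600 / 63 = 200.

C = 200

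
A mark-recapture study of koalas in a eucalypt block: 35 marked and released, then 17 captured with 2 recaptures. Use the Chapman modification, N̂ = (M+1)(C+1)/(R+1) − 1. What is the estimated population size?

N = 215

N̂ = (35+1)(17+1)/(2+1) − 1 = 36·18/3 − 1
= 648/3 − 1 = 216 − 1 = 215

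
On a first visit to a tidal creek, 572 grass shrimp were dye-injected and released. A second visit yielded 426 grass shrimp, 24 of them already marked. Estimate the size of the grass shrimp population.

N = 10,153

N = (572 × 426) / 24 = 243672 / 24 = 10153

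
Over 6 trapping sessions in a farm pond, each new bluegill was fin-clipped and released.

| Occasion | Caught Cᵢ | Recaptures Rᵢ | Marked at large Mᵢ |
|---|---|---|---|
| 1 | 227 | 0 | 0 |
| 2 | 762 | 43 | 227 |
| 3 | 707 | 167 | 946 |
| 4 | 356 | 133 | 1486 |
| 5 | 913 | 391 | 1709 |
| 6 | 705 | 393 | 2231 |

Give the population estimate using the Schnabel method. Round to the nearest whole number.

Σ MᵢCᵢ = 0·227 + 227·762 + 946·707 + 1486·356 + 1709·913 + 2231·705 = 0 + 172974 + 668822 + 529016 + 1560317 + 1572855 = 4503984
Σ Rᵢ = 0 + 43 + 167 + 133 + 391 + 393 = 1127
N̂ = 4503984 / 1127 ≈ 3996.4 → 3996

N ≈ 3996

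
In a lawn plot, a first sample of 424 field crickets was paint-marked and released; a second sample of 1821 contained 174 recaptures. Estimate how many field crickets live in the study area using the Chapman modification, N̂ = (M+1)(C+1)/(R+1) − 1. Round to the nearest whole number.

N̂ = (424+1)(1821+1)/(174+1) − 1 = 425·1822/175 − 1
= 774350/175 − 1 ≈ 4424.9 − 1 ≈ 4423.9 → 4424

N ≈ 4424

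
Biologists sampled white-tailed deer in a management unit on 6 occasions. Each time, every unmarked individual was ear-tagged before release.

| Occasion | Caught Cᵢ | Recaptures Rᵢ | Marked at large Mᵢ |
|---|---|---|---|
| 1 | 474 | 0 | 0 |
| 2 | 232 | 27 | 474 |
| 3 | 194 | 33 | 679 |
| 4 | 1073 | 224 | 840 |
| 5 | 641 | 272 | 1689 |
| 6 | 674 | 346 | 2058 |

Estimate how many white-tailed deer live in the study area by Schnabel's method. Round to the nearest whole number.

Σ MᵢCᵢ = 0·474 + 474·232 + 679·194 + 840·1073 + 1689·641 + 2058·674 = 0 + 109968 + 131726 + 901320 + 1082649 + 1387092 = 3612755
Σ Rᵢ = 0 + 27 + 33 + 224 + 272 + 346 = 902
N̂ = 3612755 / 902 ≈ 4005.3 → 4005

N ≈ 4005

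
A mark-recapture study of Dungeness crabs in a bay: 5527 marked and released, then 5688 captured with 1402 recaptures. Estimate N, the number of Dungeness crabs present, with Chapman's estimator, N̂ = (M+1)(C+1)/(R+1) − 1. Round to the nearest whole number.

N̂ = (5527+1)(5688+1)/(1402+1) − 1 = 5528·5689/1403 − 1
= 31448792/1403 − 1 ≈ 22415.4 − 1 ≈ 22414.4 → 22414

N ≈ 22,414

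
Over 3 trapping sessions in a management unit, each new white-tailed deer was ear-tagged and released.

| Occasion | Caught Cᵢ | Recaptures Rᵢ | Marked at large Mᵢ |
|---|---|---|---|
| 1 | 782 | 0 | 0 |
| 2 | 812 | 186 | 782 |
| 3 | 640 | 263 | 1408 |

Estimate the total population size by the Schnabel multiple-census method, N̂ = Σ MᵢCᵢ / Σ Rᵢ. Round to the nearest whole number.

N ≈ 3421

Σ MᵢCᵢ = 0·782 + 782·812 + 1408·640 = 0 + 634984 + 901120 = 1536104
Σ Rᵢ = 0 + 186 + 263 = 449
N̂ = 1536104 / 449 ≈ 3421.2 → 3421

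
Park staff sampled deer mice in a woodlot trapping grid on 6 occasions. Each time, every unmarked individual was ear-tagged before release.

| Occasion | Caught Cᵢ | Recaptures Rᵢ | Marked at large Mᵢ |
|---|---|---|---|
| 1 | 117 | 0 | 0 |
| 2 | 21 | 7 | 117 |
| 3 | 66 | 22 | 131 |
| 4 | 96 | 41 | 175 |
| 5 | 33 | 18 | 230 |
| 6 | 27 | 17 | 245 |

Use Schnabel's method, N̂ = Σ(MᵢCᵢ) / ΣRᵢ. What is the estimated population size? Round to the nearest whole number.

N ≈ 401

Σ MᵢCᵢ = 0·117 + 117·21 + 131·66 + 175·96 + 230·33 + 245·27 = 0 + 2457 + 8646 + 16800 + 7590 + 6615 = 42108
Σ Rᵢ = 0 + 7 + 22 + 41 + 18 + 17 = 105
N̂ = 42108 / 105 ≈ 401.0 → 401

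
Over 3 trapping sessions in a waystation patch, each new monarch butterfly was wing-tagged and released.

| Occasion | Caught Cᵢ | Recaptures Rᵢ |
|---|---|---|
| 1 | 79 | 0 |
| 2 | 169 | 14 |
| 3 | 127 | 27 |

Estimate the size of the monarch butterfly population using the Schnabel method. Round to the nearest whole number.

N ≈ 1050

Marked at large before each occasion: Mᵢ = Σⱼ<ᵢ (Cⱼ − Rⱼ) → M1=0, M2=79, M3=234
Σ MᵢCᵢ = 0·79 + 79·169 + 234·127 = 0 + 13351 + 29718 = 43069
Σ Rᵢ = 0 + 14 + 27 = 41
N̂ = 43069 / 41 ≈ 1050.46 → 1050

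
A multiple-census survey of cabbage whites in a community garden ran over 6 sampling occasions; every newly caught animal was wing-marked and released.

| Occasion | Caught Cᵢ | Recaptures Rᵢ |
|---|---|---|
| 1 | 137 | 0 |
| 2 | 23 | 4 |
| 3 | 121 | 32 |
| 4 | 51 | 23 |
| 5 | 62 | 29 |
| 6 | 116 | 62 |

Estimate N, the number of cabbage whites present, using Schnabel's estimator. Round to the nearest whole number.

N ≈ 580

Marked at large before each occasion: Mᵢ = Σⱼ<ᵢ (Cⱼ − Rⱼ) → M1=0, M2=137, M3=156, M4=245, M5=273, M6=306
Σ MᵢCᵢ = 0·137 + 137·23 + 156·121 + 245·51 + 273·62 + 306·116 = 0 + 3151 + 18876 + 12495 + 16926 + 35496 = 86944
Σ Rᵢ = 0 + 4 + 32 + 23 + 29 + 62 = 150
N̂ = 86944 / 150 ≈ 579.6 → 580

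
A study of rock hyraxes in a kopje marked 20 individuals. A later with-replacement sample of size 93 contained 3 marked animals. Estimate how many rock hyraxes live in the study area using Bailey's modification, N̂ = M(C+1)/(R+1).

N = 470

N̂ = 20·(93+1)/(3+1) = 20·94/4 = 1880/4 = 470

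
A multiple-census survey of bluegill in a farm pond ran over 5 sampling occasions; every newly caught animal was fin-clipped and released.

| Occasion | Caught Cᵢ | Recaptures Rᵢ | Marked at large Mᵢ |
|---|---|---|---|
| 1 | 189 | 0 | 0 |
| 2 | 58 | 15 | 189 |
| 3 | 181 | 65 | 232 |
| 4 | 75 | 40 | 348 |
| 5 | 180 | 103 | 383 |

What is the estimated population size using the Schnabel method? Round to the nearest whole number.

Σ MᵢCᵢ = 0·189 + 189·58 + 232·181 + 348·75 + 383·180 = 0 + 10962 + 41992 + 26100 + 68940 = 147994
Σ Rᵢ = 0 + 15 + 65 + 40 + 103 = 223
N̂ = 147994 / 223 ≈ 663.7 → 664

N ≈ 664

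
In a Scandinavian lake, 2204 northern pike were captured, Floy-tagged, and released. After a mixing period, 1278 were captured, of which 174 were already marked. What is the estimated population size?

The marked fraction in the recapture sample should equal the marked fraction in the population: 174/1278 = 2204/N.
N = (2204 × 1278) / 174 = 2816712 / 174 = 16188

N = 16,188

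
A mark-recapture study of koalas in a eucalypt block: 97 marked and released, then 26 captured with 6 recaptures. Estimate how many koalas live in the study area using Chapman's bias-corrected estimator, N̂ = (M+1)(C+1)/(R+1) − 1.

N = 377

N̂ = (97+1)(26+1)/(6+1) − 1 = 98·27/7 − 1
= 2646/7 − 1 = 378 − 1 = 377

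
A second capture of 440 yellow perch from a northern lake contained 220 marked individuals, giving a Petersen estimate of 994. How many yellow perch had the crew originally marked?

M = 497

From N = M·C/R: M = N·R / C = 994·220 / 440 = 218680 / 440 = 497.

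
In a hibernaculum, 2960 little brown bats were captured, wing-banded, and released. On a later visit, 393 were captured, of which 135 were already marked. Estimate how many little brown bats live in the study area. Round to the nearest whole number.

Lincoln-Petersen assumes M/N = R/C, so N = M·C / R.
N = (2960 × 393) / 135 = 1163280 / 135 ≈ 8616.9 → 8617

N ≈ 8617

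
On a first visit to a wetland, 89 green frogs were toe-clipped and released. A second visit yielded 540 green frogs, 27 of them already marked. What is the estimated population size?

The marked fraction in the recapture sample should equal the marked fraction in the population: 27/540 = 89/N.
N = (89 × 540) / 27 = 48060 / 27 = 1780

N = 1780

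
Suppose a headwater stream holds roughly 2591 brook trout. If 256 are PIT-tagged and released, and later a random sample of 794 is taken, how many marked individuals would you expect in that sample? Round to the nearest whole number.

expected recaptures ≈ 78

The marked fraction of the population is 256/2591, so in a sample of 794 expect C·(M/N) marked.
E[R] = 256 × 794 / 2591 = 203264 / 2591 ≈ 78.45 → 78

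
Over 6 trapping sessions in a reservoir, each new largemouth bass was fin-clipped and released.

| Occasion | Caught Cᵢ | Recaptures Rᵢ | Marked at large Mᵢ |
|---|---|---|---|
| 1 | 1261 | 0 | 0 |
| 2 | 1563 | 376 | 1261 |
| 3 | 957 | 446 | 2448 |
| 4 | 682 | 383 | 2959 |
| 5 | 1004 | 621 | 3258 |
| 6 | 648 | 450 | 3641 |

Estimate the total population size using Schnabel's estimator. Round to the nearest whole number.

Σ MᵢCᵢ = 0·1261 + 1261·1563 + 2448·957 + 2959·682 + 3258·1004 + 3641·648 = 0 + 1970943 + 2342736 + 2018038 + 3271032 + 2359368 = 11962117
Σ Rᵢ = 0 + 376 + 446 + 383 + 621 + 450 = 2276
N̂ = 11962117 / 2276 ≈ 5255.8 → 5256

N ≈ 5256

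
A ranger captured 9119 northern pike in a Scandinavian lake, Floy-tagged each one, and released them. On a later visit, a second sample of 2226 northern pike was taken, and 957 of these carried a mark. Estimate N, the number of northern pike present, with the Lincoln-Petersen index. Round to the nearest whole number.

If marked individuals mix randomly, R/C ≈ M/N, giving N ≈ M·C/R.
N = (9119 × 2226) / 957 = 20298894 / 957 ≈ 21211.0 → 21211

N ≈ 21,211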